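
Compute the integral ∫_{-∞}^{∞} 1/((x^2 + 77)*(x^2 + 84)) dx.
Let f(z) = 1/((z^2 + 77)*(z^2 + 84)). The denominator has no real zeros and deg Q - deg P = 4 ≥ 2, so the integral of f over the upper semicircle |z| = R tends to 0 as R → ∞. Closing the contour in the upper half-plane,
  ∫_{-∞}^{∞} f(x) dx = 2πi · Σ Res(f, z_k)  over the poles with Im z_k > 0.

Zeros of the denominator: z^2 + 84 = 0 gives z = ±2*sqrt(21)*I; z^2 + 77 = 0 gives z = ±sqrt(77)*I.
Upper half-plane: z = 2*sqrt(21)*I, z = sqrt(77)*I (simple).

Each pole is a simple zero of Q(z) = z^4 + 161*z^2 + 6468, so Res(f, z₀) = P(z₀)/Q'(z₀) with P(z) = 1, Q'(z) = 4*z^3 + 322*z:
  Res(f, 2*sqrt(21)*I) = (1)/(-28*sqrt(21)*I) = sqrt(21)*I/588
  Res(f, sqrt(77)*I) = (1)/(14*sqrt(77)*I) = -sqrt(77)*I/1078

Sum of residues: I*(-sqrt(77)/1078 + sqrt(21)/588)
∫_{-∞}^{∞} f(x) dx = 2πi · (I*(-sqrt(77)/1078 + sqrt(21)/588)) = pi*(-11*sqrt(21) + 6*sqrt(77))/3234

Final answer: pi*(-11*sqrt(21) + 6*sqrt(77))/3234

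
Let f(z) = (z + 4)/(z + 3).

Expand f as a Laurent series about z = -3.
Put w = z - (-3), i.e. z = w - 3. The denominator is w, so it suffices to rewrite the numerator in powers of w.

P(z) = z + 4
P(w - 3) = 1 + w

Dividing each term by w:
  f = 1/w + 1

Substituting back w = z + 3:
  f(z) = 1/(z + 3) + 1

The series is finite because the numerator is a polynomial; the negative powers form the principal part, and the coefficient of 1/(z + 3) gives Res(f, -3) = 1.

Final answer: 1/(z + 3) + 1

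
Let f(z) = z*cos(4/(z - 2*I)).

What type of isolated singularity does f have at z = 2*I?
essential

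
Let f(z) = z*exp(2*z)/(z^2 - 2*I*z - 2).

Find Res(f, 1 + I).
Write f(z) = P(z)/Q(z) with P(z) = z*exp(2*z) and Q(z) = z^2 - 2*I*z - 2.
The denominator factors as Q(z) = (z + 1 - I)*(z - 1 - I), so z = 1 + I is a simple zero of Q and P is analytic there; z = 1 + I is therefore a simple pole and
  Res(f, z₀) = P(z₀)/Q'(z₀).

Q'(z) = 2*z - 2*I, so Q'(1 + I) = 2.
P(1 + I) = (1 + I)*exp(2 + 2*I).

Res(f, 1 + I) = ((1 + I)*exp(2 + 2*I))/(2) = (1/2 + I/2)*exp(2 + 2*I)

Final answer: (1/2 + I/2)*exp(2 + 2*I)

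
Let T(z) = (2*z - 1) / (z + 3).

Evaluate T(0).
Substitute z = 0:
  numerator:   2*(0) - 1 = -1
  denominator: (0) + 3 = 3
T(0) = (-1)/(3) = -1/3

Final answer: -1/3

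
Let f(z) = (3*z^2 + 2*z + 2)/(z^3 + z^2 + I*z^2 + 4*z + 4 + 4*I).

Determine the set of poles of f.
The singularities of f are the zeros of the denominator. Factoring,
  z^3 + z^2 + I*z^2 + 4*z + 4 + 4*I = (z - 2*I)*(z + 1 + I)*(z + 2*I)
so the candidates are z = 2*I, z = -1 - I, z = -2*I.

Check the numerator P(z) = 3*z^2 + 2*z + 2 at each one:
  P(2*I) = -10 + 4*I ≠ 0, so z = 2*I is a (simple) pole.
  P(-1 - I) = 4*I ≠ 0, so z = -1 - I is a (simple) pole.
  P(-2*I) = -10 - 4*I ≠ 0, so z = -2*I is a (simple) pole.

Poles of f: {-1 - I, -2*I, 2*I}

Final answer: {-1 - I, -2*I, 2*I}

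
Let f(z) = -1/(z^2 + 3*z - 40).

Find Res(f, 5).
-1/13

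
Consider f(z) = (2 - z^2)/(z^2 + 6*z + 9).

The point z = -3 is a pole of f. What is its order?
Factor the denominator:
  z^2 + 6*z + 9 = (z + 3)^2

The numerator P(z) = 2 - z^2 has P(-3) = -7 ≠ 0, so no factor of (z + 3) cancels.
Near z = -3 we can therefore write f(z) = g(z)/(z + 3)^2 with g analytic at -3 and g(-3) ≠ 0 (g is just the numerator).

Hence z = -3 is a pole of order 2.

Final answer: 2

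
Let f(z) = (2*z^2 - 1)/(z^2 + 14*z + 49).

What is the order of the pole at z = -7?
Factor the denominator:
  z^2 + 14*z + 49 = (z + 7)^2

The numerator P(z) = 2*z^2 - 1 has P(-7) = 97 ≠ 0, so no factor of (z + 7) cancels.
Near z = -7 we can therefore write f(z) = g(z)/(z + 7)^2 with g analytic at -7 and g(-7) ≠ 0 (g is just the numerator).

Hence z = -7 is a pole of order 2.

Final answer: 2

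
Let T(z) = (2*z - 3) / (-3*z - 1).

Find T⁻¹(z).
(-z + 3)/(3*z + 2)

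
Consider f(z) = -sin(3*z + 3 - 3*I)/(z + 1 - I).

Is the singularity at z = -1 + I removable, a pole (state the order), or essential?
Let u = z + 1 - I. The argument of sin is 3*z + 3 - 3*I = 3u, so
  f = -sin(3u)/u = -((3u) - (3u)^3/6 + ...)/u = -3 + (9/2)*u^2 - ...
The Laurent expansion about u = 0 has no negative powers; equivalently lim_{z→-1 + I} f(z) = -3 exists and is finite.
So the singularity is removable.

Final answer: removable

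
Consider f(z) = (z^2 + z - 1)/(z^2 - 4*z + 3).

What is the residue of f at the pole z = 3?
Write f(z) = P(z)/Q(z) with P(z) = z^2 + z - 1 and Q(z) = z^2 - 4*z + 3.
The denominator factors as Q(z) = (z - 3)*(z - 1), so z = 3 is a simple zero of Q and P is analytic there; z = 3 is therefore a simple pole and
  Res(f, z₀) = P(z₀)/Q'(z₀).

Q'(z) = 2*z - 4, so Q'(3) = 2.
P(3) = 11.

Res(f, 3) = (11)/(2) = 11/2

Final answer: 11/2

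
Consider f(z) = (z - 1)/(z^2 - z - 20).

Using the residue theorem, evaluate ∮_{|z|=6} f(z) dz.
By the residue theorem, ∮_C f(z) dz = 2πi · (sum of the residues of f at the poles inside |z| = 6).

The denominator factors as (z - 5)*(z + 4), so the singularities of f are simple poles at z = 5, z = -4.
  |5|² = 25 < 36 = 6², so this pole is inside the contour.
  |-4|² = 16 < 36 = 6², so this pole is inside the contour.

With P(z) = z - 1 and Q(z) = z^2 - z - 20, each pole is simple, so Res(f, z₀) = P(z₀)/Q'(z₀) with Q'(z) = 2*z - 1.
  Res(f, 5) = P(5)/Q'(5) = (4)/(9) = 4/9
  Res(f, -4) = P(-4)/Q'(-4) = (-5)/(-9) = 5/9

Sum of residues inside C: 1
∮_C f(z) dz = 2πi · (1) = 2*I*pi

Final answer: 2*I*pi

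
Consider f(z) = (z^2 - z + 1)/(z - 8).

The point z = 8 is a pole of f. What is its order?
Factor the denominator:
  z - 8 = (z - 8)

The numerator P(z) = z^2 - z + 1 has P(8) = 57 ≠ 0, so no factor of (z - 8) cancels.
Near z = 8 we can therefore write f(z) = g(z)/(z - 8) with g analytic at 8 and g(8) ≠ 0 (g is just the numerator).

Hence z = 8 is a pole of order 1.

Final answer: 1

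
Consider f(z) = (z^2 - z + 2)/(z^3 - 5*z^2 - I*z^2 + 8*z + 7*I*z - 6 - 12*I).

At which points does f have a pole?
The singularities of f are the zeros of the denominator. Factoring,
  z^3 - 5*z^2 - I*z^2 + 8*z + 7*I*z - 6 - 12*I = (z - 2 + I)*(z - 3)*(z - 2*I)
so the candidates are z = 2 - I, z = 3, z = 2*I.

Check the numerator P(z) = z^2 - z + 2 at each one:
  P(2 - I) = 3 - 3*I ≠ 0, so z = 2 - I is a (simple) pole.
  P(3) = 8 ≠ 0, so z = 3 is a (simple) pole.
  P(2*I) = -2 - 2*I ≠ 0, so z = 2*I is a (simple) pole.

Poles of f: {2*I, 2 - I, 3}

Final answer: {2*I, 2 - I, 3}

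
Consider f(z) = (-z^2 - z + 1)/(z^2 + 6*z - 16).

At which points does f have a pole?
{-8, 2}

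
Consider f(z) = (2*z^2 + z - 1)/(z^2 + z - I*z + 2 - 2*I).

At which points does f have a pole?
The singularities of f are the zeros of the denominator. Factoring,
  z^2 + z - I*z + 2 - 2*I = (z + 1 + I)*(z - 2*I)
so the candidates are z = -1 - I, z = 2*I.

Check the numerator P(z) = 2*z^2 + z - 1 at each one:
  P(-1 - I) = -2 + 3*I ≠ 0, so z = -1 - I is a (simple) pole.
  P(2*I) = -9 + 2*I ≠ 0, so z = 2*I is a (simple) pole.

Poles of f: {-1 - I, 2*I}

Final answer: {-1 - I, 2*I}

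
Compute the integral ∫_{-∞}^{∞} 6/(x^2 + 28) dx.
3*sqrt(7)*pi/7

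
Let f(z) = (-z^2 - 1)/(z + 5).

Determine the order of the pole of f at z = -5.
Factor the denominator:
  z + 5 = (z + 5)

The numerator P(z) = -z^2 - 1 has P(-5) = -26 ≠ 0, so no factor of (z + 5) cancels.
Near z = -5 we can therefore write f(z) = g(z)/(z + 5) with g analytic at -5 and g(-5) ≠ 0 (g is just the numerator).

Hence z = -5 is a pole of order 1.

Final answer: 1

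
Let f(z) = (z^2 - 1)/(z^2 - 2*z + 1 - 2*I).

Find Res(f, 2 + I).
Write f(z) = P(z)/Q(z) with P(z) = z^2 - 1 and Q(z) = z^2 - 2*z + 1 - 2*I.
The denominator factors as Q(z) = (z + I)*(z - 2 - I), so z = 2 + I is a simple zero of Q and P is analytic there; z = 2 + I is therefore a simple pole and
  Res(f, z₀) = P(z₀)/Q'(z₀).

Q'(z) = 2*z - 2, so Q'(2 + I) = 2 + 2*I.
P(2 + I) = 2 + 4*I.

Res(f, 2 + I) = (2 + 4*I)/(2 + 2*I) = 3/2 + I/2

Final answer: 3/2 + I/2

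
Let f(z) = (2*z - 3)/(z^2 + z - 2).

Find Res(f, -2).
Write f(z) = P(z)/Q(z) with P(z) = 2*z - 3 and Q(z) = z^2 + z - 2.
The denominator factors as Q(z) = (z + 2)*(z - 1), so z = -2 is a simple zero of Q and P is analytic there; z = -2 is therefore a simple pole and
  Res(f, z₀) = P(z₀)/Q'(z₀).

Q'(z) = 2*z + 1, so Q'(-2) = -3.
P(-2) = -7.

Res(f, -2) = (-7)/(-3) = 7/3

Final answer: 7/3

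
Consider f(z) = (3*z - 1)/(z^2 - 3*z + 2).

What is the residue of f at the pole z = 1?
Write f(z) = P(z)/Q(z) with P(z) = 3*z - 1 and Q(z) = z^2 - 3*z + 2.
The denominator factors as Q(z) = (z - 1)*(z - 2), so z = 1 is a simple zero of Q and P is analytic there; z = 1 is therefore a simple pole and
  Res(f, z₀) = P(z₀)/Q'(z₀).

Q'(z) = 2*z - 3, so Q'(1) = -1.
P(1) = 2.

Res(f, 1) = (2)/(-1) = -2

Final answer: -2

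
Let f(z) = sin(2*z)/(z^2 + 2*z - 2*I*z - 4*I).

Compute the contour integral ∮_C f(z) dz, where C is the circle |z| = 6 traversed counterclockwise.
By the residue theorem, ∮_C f(z) dz = 2πi · (sum of the residues of f at the poles inside |z| = 6).

The denominator factors as (z + 2)*(z - 2*I), so the singularities of f are simple poles at z = -2, z = 2*I.
  |-2|² = 4 < 36 = 6², so this pole is inside the contour.
  |2*I|² = 4 < 36 = 6², so this pole is inside the contour.

With P(z) = sin(2*z) and Q(z) = z^2 + 2*z - 2*I*z - 4*I, each pole is simple, so Res(f, z₀) = P(z₀)/Q'(z₀) with Q'(z) = 2*z + 2 - 2*I.
  Res(f, -2) = P(-2)/Q'(-2) = (-sin(4))/(-2 - 2*I) = (1/4 - I/4)*sin(4)
  Res(f, 2*I) = P(2*I)/Q'(2*I) = (I*sinh(4))/(2 + 2*I) = (1/4 + I/4)*sinh(4)

Sum of residues inside C: (1/4 - I/4)*sin(4) + (1/4 + I/4)*sinh(4)
∮_C f(z) dz = 2πi · ((1/4 - I/4)*sin(4) + (1/4 + I/4)*sinh(4)) = pi*(1/2 + I/2)*sin(4) + pi*(-1/2 + I/2)*sinh(4)

Final answer: pi*(1/2 + I/2)*sin(4) + pi*(-1/2 + I/2)*sinh(4)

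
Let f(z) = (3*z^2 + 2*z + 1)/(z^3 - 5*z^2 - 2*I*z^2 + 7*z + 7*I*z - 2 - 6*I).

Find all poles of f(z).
The singularities of f are the zeros of the denominator. Factoring,
  z^3 - 5*z^2 - 2*I*z^2 + 7*z + 7*I*z - 2 - 6*I = (z - 2)*(z - 1 - I)*(z - 2 - I)
so the candidates are z = 2, z = 1 + I, z = 2 + I.

Check the numerator P(z) = 3*z^2 + 2*z + 1 at each one:
  P(2) = 17 ≠ 0, so z = 2 is a (simple) pole.
  P(1 + I) = 3 + 8*I ≠ 0, so z = 1 + I is a (simple) pole.
  P(2 + I) = 14 + 14*I ≠ 0, so z = 2 + I is a (simple) pole.

Poles of f: {1 + I, 2, 2 + I}

Final answer: {1 + I, 2, 2 + I}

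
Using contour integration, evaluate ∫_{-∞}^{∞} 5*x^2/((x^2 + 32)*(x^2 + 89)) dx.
5*pi*(-4*sqrt(2) + sqrt(89))/57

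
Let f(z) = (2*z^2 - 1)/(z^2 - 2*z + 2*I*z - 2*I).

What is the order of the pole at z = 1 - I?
Factor the denominator:
  z^2 - 2*z + 2*I*z - 2*I = (z - 1 + I)^2

The numerator P(z) = 2*z^2 - 1 has P(1 - I) = -1 - 4*I ≠ 0, so no factor of (z - 1 + I) cancels.
Near z = 1 - I we can therefore write f(z) = g(z)/(z - 1 + I)^2 with g analytic at 1 - I and g(1 - I) ≠ 0 (g is just the numerator).

Hence z = 1 - I is a pole of order 2.

Final answer: 2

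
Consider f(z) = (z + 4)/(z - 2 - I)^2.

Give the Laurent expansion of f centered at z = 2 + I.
Put w = z - (2 + I), i.e. z = w + 2 + I. The denominator is w^2, so it suffices to rewrite the numerator in powers of w.

P(z) = z + 4
P(w + 2 + I) = 6 + I + w

Dividing each term by w^2:
  f = (6 + I)/w^2 + 1/w

Substituting back w = z - 2 - I:
  f(z) = (6 + I)/(z - 2 - I)^2 + 1/(z - 2 - I)

The series is finite because the numerator is a polynomial; the negative powers form the principal part, and the coefficient of 1/(z - 2 - I) gives Res(f, 2 + I) = 1.

Final answer: (6 + I)/(z - 2 - I)^2 + 1/(z - 2 - I)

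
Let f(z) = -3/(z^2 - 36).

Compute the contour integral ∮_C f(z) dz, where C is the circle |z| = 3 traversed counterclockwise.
0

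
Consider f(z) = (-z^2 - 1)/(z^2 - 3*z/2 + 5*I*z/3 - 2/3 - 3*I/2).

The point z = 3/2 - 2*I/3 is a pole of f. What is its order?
Factor the denominator:
  z^2 - 3*z/2 + 5*I*z/3 - 2/3 - 3*I/2 = (z - 3/2 + 2*I/3)*(z + I)

The numerator P(z) = -z^2 - 1 has P(3/2 - 2*I/3) = -101/36 + 2*I ≠ 0, so no factor of (z - 3/2 + 2*I/3) cancels.
Near z = 3/2 - 2*I/3 we can therefore write f(z) = g(z)/(z - 3/2 + 2*I/3) with g analytic at 3/2 - 2*I/3 and g(3/2 - 2*I/3) ≠ 0 (g is the numerator divided by the remaining denominator factors).

Hence z = 3/2 - 2*I/3 is a pole of order 1.

Final answer: 1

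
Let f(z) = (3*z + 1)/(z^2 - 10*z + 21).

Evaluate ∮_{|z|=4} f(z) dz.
-5*I*pi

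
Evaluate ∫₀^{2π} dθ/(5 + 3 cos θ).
Let J = ∫₀^{2π} dθ/(5 + 3 cos θ).
Put z = e^{iθ}: then cos θ = (z + 1/z)/2, dθ = dz/(iz), and z runs once counterclockwise around |z| = 1:
  J = ∮_{|z|=1} 1/(5 + 3*(z + 1/z)/2) · dz/(iz) = (2/i) ∮_{|z|=1} dz/(3*z^2 + 10*z + 3).
The roots of 3*z^2 + 10*z + 3 are z = (-5 ± sqrt(5^2 - 3^2))/3, with sqrt(16) = 4; their product is 1, so only z₊ = -1/3 lies inside the unit circle (z₋ = -3 lies outside).
z₊ is a simple zero of q(z) = 3*z^2 + 10*z + 3, so Res(1/q, z₊) = 1/q'(z₊) with q'(z) = 6*z + 10; and q'(z₊) = 3*(z₊ - z₋) = 8.
Therefore J = (2/i) · 2πi · 1/(8) = 2*pi/(4) = pi/2

Final answer: pi/2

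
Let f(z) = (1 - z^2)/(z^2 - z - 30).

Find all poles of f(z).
The singularities of f are the zeros of the denominator. Factoring,
  z^2 - z - 30 = (z - 6)*(z + 5)
so the candidates are z = 6, z = -5.

Check the numerator P(z) = 1 - z^2 at each one:
  P(6) = -35 ≠ 0, so z = 6 is a (simple) pole.
  P(-5) = -24 ≠ 0, so z = -5 is a (simple) pole.

Poles of f: {-5, 6}

Final answer: {-5, 6}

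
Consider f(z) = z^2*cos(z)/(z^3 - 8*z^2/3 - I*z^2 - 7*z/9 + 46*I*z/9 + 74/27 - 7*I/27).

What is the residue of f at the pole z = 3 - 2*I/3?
Write f(z) = P(z)/Q(z) with P(z) = z^2*cos(z) and Q(z) = z^3 - 8*z^2/3 - I*z^2 - 7*z/9 + 46*I*z/9 + 74/27 - 7*I/27.
The denominator factors as Q(z) = (z + 2/3 - I)*(z - 1/3 - 2*I/3)*(z - 3 + 2*I/3), so z = 3 - 2*I/3 is a simple zero of Q and P is analytic there; z = 3 - 2*I/3 is therefore a simple pole and
  Res(f, z₀) = P(z₀)/Q'(z₀).

Q'(z) = 3*z^2 - 16*z/3 - 2*I*z - 7/9 + 46*I/9, so Q'(3 - 2*I/3) = 68/9 - 28*I/3.
P(3 - 2*I/3) = (77/9 - 4*I)*cos(3 - 2*I/3).

Res(f, 3 - 2*I/3) = ((77/9 - 4*I)*cos(3 - 2*I/3))/(68/9 - 28*I/3) = (413/584 + 201*I/584)*cos(3 - 2*I/3)

Final answer: (413/584 + 201*I/584)*cos(3 - 2*I/3)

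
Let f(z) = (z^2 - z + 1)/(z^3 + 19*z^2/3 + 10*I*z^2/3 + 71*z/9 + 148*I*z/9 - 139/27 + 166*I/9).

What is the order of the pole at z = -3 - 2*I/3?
2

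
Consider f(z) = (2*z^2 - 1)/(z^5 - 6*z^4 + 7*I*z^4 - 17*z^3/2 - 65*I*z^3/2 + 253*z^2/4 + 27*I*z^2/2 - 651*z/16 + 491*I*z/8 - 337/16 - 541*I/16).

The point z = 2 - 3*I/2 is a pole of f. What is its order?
Factor the denominator:
  z^5 - 6*z^4 + 7*I*z^4 - 17*z^3/2 - 65*I*z^3/2 + 253*z^2/4 + 27*I*z^2/2 - 651*z/16 + 491*I*z/8 - 337/16 - 541*I/16 = (z - 2 + 3*I/2)^3*(z - 1 + 3*I/2)*(z + 1 + I)

The numerator P(z) = 2*z^2 - 1 has P(2 - 3*I/2) = 5/2 - 12*I ≠ 0, so no factor of (z - 2 + 3*I/2) cancels.
Near z = 2 - 3*I/2 we can therefore write f(z) = g(z)/(z - 2 + 3*I/2)^3 with g analytic at 2 - 3*I/2 and g(2 - 3*I/2) ≠ 0 (g is the numerator divided by the remaining denominator factors).

Hence z = 2 - 3*I/2 is a pole of order 3.

Final answer: 3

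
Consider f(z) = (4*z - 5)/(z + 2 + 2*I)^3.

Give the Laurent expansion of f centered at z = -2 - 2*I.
Put w = z - (-2 - 2*I), i.e. z = w - 2 - 2*I. The denominator is w^3, so it suffices to rewrite the numerator in powers of w.

P(z) = 4*z - 5
P(w - 2 - 2*I) = -13 - 8*I + 4*w

Dividing each term by w^3:
  f = (-13 - 8*I)/w^3 + 4/w^2

Substituting back w = z + 2 + 2*I:
  f(z) = (-13 - 8*I)/(z + 2 + 2*I)^3 + 4/(z + 2 + 2*I)^2

The series is finite because the numerator is a polynomial; the negative powers form the principal part.

Final answer: (-13 - 8*I)/(z + 2 + 2*I)^3 + 4/(z + 2 + 2*I)^2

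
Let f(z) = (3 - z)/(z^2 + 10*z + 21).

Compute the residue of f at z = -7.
Write f(z) = P(z)/Q(z) with P(z) = 3 - z and Q(z) = z^2 + 10*z + 21.
The denominator factors as Q(z) = (z + 3)*(z + 7), so z = -7 is a simple zero of Q and P is analytic there; z = -7 is therefore a simple pole and
  Res(f, z₀) = P(z₀)/Q'(z₀).

Q'(z) = 2*z + 10, so Q'(-7) = -4.
P(-7) = 10.

Res(f, -7) = (10)/(-4) = -5/2

Final answer: -5/2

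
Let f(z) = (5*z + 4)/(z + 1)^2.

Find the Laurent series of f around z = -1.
-1/(z + 1)^2 + 5/(z + 1)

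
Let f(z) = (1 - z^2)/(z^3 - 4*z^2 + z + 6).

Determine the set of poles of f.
The singularities of f are the zeros of the denominator. Factoring,
  z^3 - 4*z^2 + z + 6 = (z + 1)*(z - 2)*(z - 3)
so the candidates are z = -1, z = 2, z = 3.

Check the numerator P(z) = 1 - z^2 at each one:
  P(-1) = 0, so the factor (z + 1) cancels and z = -1 is only a removable singularity, not a pole.
  P(2) = -3 ≠ 0, so z = 2 is a (simple) pole.
  P(3) = -8 ≠ 0, so z = 3 is a (simple) pole.

Poles of f: {2, 3}

Final answer: {2, 3}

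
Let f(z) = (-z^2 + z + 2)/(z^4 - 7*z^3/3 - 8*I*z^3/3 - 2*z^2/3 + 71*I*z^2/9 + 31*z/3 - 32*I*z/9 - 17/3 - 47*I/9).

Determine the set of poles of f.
The singularities of f are the zeros of the denominator. Factoring,
  z^4 - 7*z^3/3 - 8*I*z^3/3 - 2*z^2/3 + 71*I*z^2/9 + 31*z/3 - 32*I*z/9 - 17/3 - 47*I/9 = (z - 1/3 - 2*I)*(z - 1 - 2*I/3)*(z - 2 + I)*(z + 1 - I)
so the candidates are z = 1/3 + 2*I, z = 1 + 2*I/3, z = 2 - I, z = -1 + I.

Check the numerator P(z) = -z^2 + z + 2 at each one:
  P(1/3 + 2*I) = 56/9 + 2*I/3 ≠ 0, so z = 1/3 + 2*I is a (simple) pole.
  P(1 + 2*I/3) = 22/9 - 2*I/3 ≠ 0, so z = 1 + 2*I/3 is a (simple) pole.
  P(2 - I) = 1 + 3*I ≠ 0, so z = 2 - I is a (simple) pole.
  P(-1 + I) = 1 + 3*I ≠ 0, so z = -1 + I is a (simple) pole.

Poles of f: {-1 + I, 1/3 + 2*I, 1 + 2*I/3, 2 - I}

Final answer: {-1 + I, 1/3 + 2*I, 1 + 2*I/3, 2 - I}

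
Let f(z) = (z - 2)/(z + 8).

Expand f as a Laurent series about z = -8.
Put w = z - (-8), i.e. z = w - 8. The denominator is w, so it suffices to rewrite the numerator in powers of w.

P(z) = z - 2
P(w - 8) = -10 + w

Dividing each term by w:
  f = -10/w + 1

Substituting back w = z + 8:
  f(z) = -10/(z + 8) + 1

The series is finite because the numerator is a polynomial; the negative powers form the principal part, and the coefficient of 1/(z + 8) gives Res(f, -8) = -10.

Final answer: -10/(z + 8) + 1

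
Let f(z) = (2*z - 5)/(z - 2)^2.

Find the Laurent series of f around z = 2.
Put w = z - (2), i.e. z = w + 2. The denominator is w^2, so it suffices to rewrite the numerator in powers of w.

P(z) = 2*z - 5
P(w + 2) = -1 + 2*w

Dividing each term by w^2:
  f = -1/w^2 + 2/w

Substituting back w = z - 2:
  f(z) = -1/(z - 2)^2 + 2/(z - 2)

The series is finite because the numerator is a polynomial; the negative powers form the principal part, and the coefficient of 1/(z - 2) gives Res(f, 2) = 2.

Final answer: -1/(z - 2)^2 + 2/(z - 2)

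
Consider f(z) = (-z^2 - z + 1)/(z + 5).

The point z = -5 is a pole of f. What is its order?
Factor the denominator:
  z + 5 = (z + 5)

The numerator P(z) = -z^2 - z + 1 has P(-5) = -19 ≠ 0, so no factor of (z + 5) cancels.
Near z = -5 we can therefore write f(z) = g(z)/(z + 5) with g analytic at -5 and g(-5) ≠ 0 (g is just the numerator).

Hence z = -5 is a pole of order 1.

Final answer: 1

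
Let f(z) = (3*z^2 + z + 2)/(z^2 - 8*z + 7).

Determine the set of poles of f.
{1, 7}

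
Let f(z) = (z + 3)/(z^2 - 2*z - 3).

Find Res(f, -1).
Write f(z) = P(z)/Q(z) with P(z) = z + 3 and Q(z) = z^2 - 2*z - 3.
The denominator factors as Q(z) = (z + 1)*(z - 3), so z = -1 is a simple zero of Q and P is analytic there; z = -1 is therefore a simple pole and
  Res(f, z₀) = P(z₀)/Q'(z₀).

Q'(z) = 2*z - 2, so Q'(-1) = -4.
P(-1) = 2.

Res(f, -1) = (2)/(-4) = -1/2

Final answer: -1/2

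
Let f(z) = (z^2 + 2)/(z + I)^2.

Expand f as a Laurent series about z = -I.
1/(z + I)^2 - 2*I/(z + I) + 1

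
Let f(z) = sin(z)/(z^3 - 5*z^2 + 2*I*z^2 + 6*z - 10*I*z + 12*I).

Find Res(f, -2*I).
Write f(z) = P(z)/Q(z) with P(z) = sin(z) and Q(z) = z^3 - 5*z^2 + 2*I*z^2 + 6*z - 10*I*z + 12*I.
The denominator factors as Q(z) = (z - 2)*(z + 2*I)*(z - 3), so z = -2*I is a simple zero of Q and P is analytic there; z = -2*I is therefore a simple pole and
  Res(f, z₀) = P(z₀)/Q'(z₀).

Q'(z) = 3*z^2 - 10*z + 4*I*z + 6 - 10*I, so Q'(-2*I) = 2 + 10*I.
P(-2*I) = -I*sinh(2).

Res(f, -2*I) = (-I*sinh(2))/(2 + 10*I) = (-5/52 - I/52)*sinh(2)

Final answer: (-5/52 - I/52)*sinh(2)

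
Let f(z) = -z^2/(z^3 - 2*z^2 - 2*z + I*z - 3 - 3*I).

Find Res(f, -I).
Write f(z) = P(z)/Q(z) with P(z) = -z^2 and Q(z) = z^3 - 2*z^2 - 2*z + I*z - 3 - 3*I.
The denominator factors as Q(z) = (z - 3)*(z + 1 - I)*(z + I), so z = -I is a simple zero of Q and P is analytic there; z = -I is therefore a simple pole and
  Res(f, z₀) = P(z₀)/Q'(z₀).

Q'(z) = 3*z^2 - 4*z - 2 + I, so Q'(-I) = -5 + 5*I.
P(-I) = 1.

Res(f, -I) = (1)/(-5 + 5*I) = -1/10 - I/10

Final answer: -1/10 - I/10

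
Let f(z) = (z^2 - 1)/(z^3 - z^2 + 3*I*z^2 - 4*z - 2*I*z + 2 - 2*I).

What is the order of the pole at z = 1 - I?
Factor the denominator:
  z^3 - z^2 + 3*I*z^2 - 4*z - 2*I*z + 2 - 2*I = (z - 1 + I)^2*(z + 1 + I)

The numerator P(z) = z^2 - 1 has P(1 - I) = -1 - 2*I ≠ 0, so no factor of (z - 1 + I) cancels.
Near z = 1 - I we can therefore write f(z) = g(z)/(z - 1 + I)^2 with g analytic at 1 - I and g(1 - I) ≠ 0 (g is the numerator divided by the remaining denominator factors).

Hence z = 1 - I is a pole of order 2.

Final answer: 2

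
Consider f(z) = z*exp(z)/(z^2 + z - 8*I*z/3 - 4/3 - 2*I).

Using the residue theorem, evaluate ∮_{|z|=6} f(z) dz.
By the residue theorem, ∮_C f(z) dz = 2πi · (sum of the residues of f at the poles inside |z| = 6).

The denominator factors as (z - 2*I)*(z + 1 - 2*I/3), so the singularities of f are simple poles at z = 2*I, z = -1 + 2*I/3.
  |2*I|² = 4 < 36 = 6², so this pole is inside the contour.
  |-1 + 2*I/3|² = 13/9 < 36 = 6², so this pole is inside the contour.

With P(z) = z*exp(z) and Q(z) = z^2 + z - 8*I*z/3 - 4/3 - 2*I, each pole is simple, so Res(f, z₀) = P(z₀)/Q'(z₀) with Q'(z) = 2*z + 1 - 8*I/3.
  Res(f, 2*I) = P(2*I)/Q'(2*I) = (2*I*exp(2*I))/(1 + 4*I/3) = (24/25 + 18*I/25)*exp(2*I)
  Res(f, -1 + 2*I/3) = P(-1 + 2*I/3)/Q'(-1 + 2*I/3) = ((-1 + 2*I/3)*exp(-1 + 2*I/3))/(-1 - 4*I/3) = (1/25 - 18*I/25)*exp(-1 + 2*I/3)

Sum of residues inside C: (1/25 - 18*I/25)*exp(-1 + 2*I/3) + (24/25 + 18*I/25)*exp(2*I)
∮_C f(z) dz = 2πi · ((1/25 - 18*I/25)*exp(-1 + 2*I/3) + (24/25 + 18*I/25)*exp(2*I)) = pi*(-36/25 + 48*I/25)*exp(2*I) + pi*(36/25 + 2*I/25)*exp(-1 + 2*I/3)

Final answer: pi*(-36/25 + 48*I/25)*exp(2*I) + pi*(36/25 + 2*I/25)*exp(-1 + 2*I/3)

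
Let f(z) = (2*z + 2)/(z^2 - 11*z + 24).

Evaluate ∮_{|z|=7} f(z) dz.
-16*I*pi/5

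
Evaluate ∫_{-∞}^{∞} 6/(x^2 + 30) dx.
sqrt(30)*pi/5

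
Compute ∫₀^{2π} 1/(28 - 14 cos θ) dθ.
Call the integral J. The integrand is 2π-periodic and we integrate over a full period, so shifting θ does not change the value (θ → θ + π flips the sign of the trig term). Hence
  J = ∫₀^{2π} dθ/(28 + 14 cos θ).
Put z = e^{iθ}: then cos θ = (z + 1/z)/2, dθ = dz/(iz), and z runs once counterclockwise around |z| = 1:
  J = ∮_{|z|=1} 1/(28 + 14*(z + 1/z)/2) · dz/(iz) = (2/i) ∮_{|z|=1} dz/(14*z^2 + 56*z + 14).
The roots of 14*z^2 + 56*z + 14 are z = (-28 ± sqrt(28^2 - 14^2))/14, with sqrt(588) = 14*sqrt(3); their product is 1, so only z₊ = -2 + sqrt(3) lies inside the unit circle (z₋ = -2 - sqrt(3) lies outside).
z₊ is a simple zero of q(z) = 14*z^2 + 56*z + 14, so Res(1/q, z₊) = 1/q'(z₊) with q'(z) = 28*z + 56; and q'(z₊) = 14*(z₊ - z₋) = 28*sqrt(3).
Therefore J = (2/i) · 2πi · 1/(28*sqrt(3)) = 2*pi/(14*sqrt(3)) = sqrt(3)*pi/21

Final answer: sqrt(3)*pi/21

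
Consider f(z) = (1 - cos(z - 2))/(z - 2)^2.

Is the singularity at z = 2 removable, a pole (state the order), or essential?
removable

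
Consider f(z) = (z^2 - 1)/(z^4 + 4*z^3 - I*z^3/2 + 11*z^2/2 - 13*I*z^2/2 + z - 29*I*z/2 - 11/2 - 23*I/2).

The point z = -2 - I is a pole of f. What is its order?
Factor the denominator:
  z^4 + 4*z^3 - I*z^3/2 + 11*z^2/2 - 13*I*z^2/2 + z - 29*I*z/2 - 11/2 - 23*I/2 = (z + 2 + I)^2*(z - 1 - 3*I/2)*(z + 1 - I)

The numerator P(z) = z^2 - 1 has P(-2 - I) = 2 + 4*I ≠ 0, so no factor of (z + 2 + I) cancels.
Near z = -2 - I we can therefore write f(z) = g(z)/(z + 2 + I)^2 with g analytic at -2 - I and g(-2 - I) ≠ 0 (g is the numerator divided by the remaining denominator factors).

Hence z = -2 - I is a pole of order 2.

Final answer: 2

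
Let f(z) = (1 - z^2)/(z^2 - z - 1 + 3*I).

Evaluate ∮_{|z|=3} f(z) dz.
By the residue theorem, ∮_C f(z) dz = 2πi · (sum of the residues of f at the poles inside |z| = 3).

The denominator factors as (z + 1 - I)*(z - 2 + I), so the singularities of f are simple poles at z = -1 + I, z = 2 - I.
  |-1 + I|² = 2 < 9 = 3², so this pole is inside the contour.
  |2 - I|² = 5 < 9 = 3², so this pole is inside the contour.

With P(z) = 1 - z^2 and Q(z) = z^2 - z - 1 + 3*I, each pole is simple, so Res(f, z₀) = P(z₀)/Q'(z₀) with Q'(z) = 2*z - 1.
  Res(f, -1 + I) = P(-1 + I)/Q'(-1 + I) = (1 + 2*I)/(-3 + 2*I) = 1/13 - 8*I/13
  Res(f, 2 - I) = P(2 - I)/Q'(2 - I) = (-2 + 4*I)/(3 - 2*I) = -14/13 + 8*I/13

Sum of residues inside C: -1
∮_C f(z) dz = 2πi · (-1) = -2*I*pi

Final answer: -2*I*pi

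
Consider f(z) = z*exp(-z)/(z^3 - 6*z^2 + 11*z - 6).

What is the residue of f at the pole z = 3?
Write f(z) = P(z)/Q(z) with P(z) = z*exp(-z) and Q(z) = z^3 - 6*z^2 + 11*z - 6.
The denominator factors as Q(z) = (z - 2)*(z - 3)*(z - 1), so z = 3 is a simple zero of Q and P is analytic there; z = 3 is therefore a simple pole and
  Res(f, z₀) = P(z₀)/Q'(z₀).

Q'(z) = 3*z^2 - 12*z + 11, so Q'(3) = 2.
P(3) = 3*exp(-3).

Res(f, 3) = (3*exp(-3))/(2) = 3*exp(-3)/2

Final answer: 3*exp(-3)/2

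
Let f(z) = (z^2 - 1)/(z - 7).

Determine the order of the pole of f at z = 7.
Factor the denominator:
  z - 7 = (z - 7)

The numerator P(z) = z^2 - 1 has P(7) = 48 ≠ 0, so no factor of (z - 7) cancels.
Near z = 7 we can therefore write f(z) = g(z)/(z - 7) with g analytic at 7 and g(7) ≠ 0 (g is just the numerator).

Hence z = 7 is a pole of order 1.

Final answer: 1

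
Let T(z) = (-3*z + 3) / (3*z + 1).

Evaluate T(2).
Substitute z = 2:
  numerator:   -3*(2) + 3 = -3
  denominator: 3*(2) + 1 = 7
T(2) = (-3)/(7) = -3/7

Final answer: -3/7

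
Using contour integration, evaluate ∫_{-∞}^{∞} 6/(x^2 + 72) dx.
sqrt(2)*pi/2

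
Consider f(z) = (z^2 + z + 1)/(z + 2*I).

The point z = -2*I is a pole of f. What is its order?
1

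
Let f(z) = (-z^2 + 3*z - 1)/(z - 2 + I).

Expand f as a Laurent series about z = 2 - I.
Put w = z - (2 - I), i.e. z = w + 2 - I. The denominator is w, so it suffices to rewrite the numerator in powers of w.

P(z) = -z^2 + 3*z - 1
P(w + 2 - I) = 2 + I + (-1 + 2*I)*w - w^2

Dividing each term by w:
  f = (2 + I)/w - 1 + 2*I - w

Substituting back w = z - 2 + I:
  f(z) = (2 + I)/(z - 2 + I) - 1 + 2*I - (z - 2 + I)

The series is finite because the numerator is a polynomial; the negative powers form the principal part, and the coefficient of 1/(z - 2 + I) gives Res(f, 2 - I) = 2 + I.

Final answer: (2 + I)/(z - 2 + I) - 1 + 2*I - (z - 2 + I)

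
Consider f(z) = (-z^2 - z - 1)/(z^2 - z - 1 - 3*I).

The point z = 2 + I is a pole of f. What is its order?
1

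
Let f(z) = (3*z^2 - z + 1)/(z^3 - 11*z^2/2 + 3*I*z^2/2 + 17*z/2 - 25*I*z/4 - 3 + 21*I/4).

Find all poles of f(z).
The singularities of f are the zeros of the denominator. Factoring,
  z^3 - 11*z^2/2 + 3*I*z^2/2 + 17*z/2 - 25*I*z/4 - 3 + 21*I/4 = (z - 1 + I/2)*(z - 3/2 + I)*(z - 3)
so the candidates are z = 1 - I/2, z = 3/2 - I, z = 3.

Check the numerator P(z) = 3*z^2 - z + 1 at each one:
  P(1 - I/2) = 9/4 - 5*I/2 ≠ 0, so z = 1 - I/2 is a (simple) pole.
  P(3/2 - I) = 13/4 - 8*I ≠ 0, so z = 3/2 - I is a (simple) pole.
  P(3) = 25 ≠ 0, so z = 3 is a (simple) pole.

Poles of f: {1 - I/2, 3/2 - I, 3}

Final answer: {1 - I/2, 3/2 - I, 3}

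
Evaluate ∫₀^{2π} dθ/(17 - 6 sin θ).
Call the integral J. The integrand is 2π-periodic and we integrate over a full period, so shifting θ does not change the value (θ → θ + π/2 turns sin θ into cos θ; θ → θ + π flips the sign of the trig term). Hence
  J = ∫₀^{2π} dθ/(17 + 6 cos θ).
Put z = e^{iθ}: then cos θ = (z + 1/z)/2, dθ = dz/(iz), and z runs once counterclockwise around |z| = 1:
  J = ∮_{|z|=1} 1/(17 + 6*(z + 1/z)/2) · dz/(iz) = (2/i) ∮_{|z|=1} dz/(6*z^2 + 34*z + 6).
The roots of 6*z^2 + 34*z + 6 are z = (-17 ± sqrt(17^2 - 6^2))/6, with sqrt(253) = sqrt(253); their product is 1, so only z₊ = -17/6 + sqrt(253)/6 lies inside the unit circle (z₋ = -17/6 - sqrt(253)/6 lies outside).
z₊ is a simple zero of q(z) = 6*z^2 + 34*z + 6, so Res(1/q, z₊) = 1/q'(z₊) with q'(z) = 12*z + 34; and q'(z₊) = 6*(z₊ - z₋) = 2*sqrt(253).
Therefore J = (2/i) · 2πi · 1/(2*sqrt(253)) = 2*pi/(sqrt(253)) = 2*sqrt(253)*pi/253

Final answer: 2*sqrt(253)*pi/253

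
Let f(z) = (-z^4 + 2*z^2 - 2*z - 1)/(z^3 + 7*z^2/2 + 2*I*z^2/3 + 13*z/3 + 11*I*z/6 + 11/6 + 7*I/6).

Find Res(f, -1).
24/13 - 36*I/13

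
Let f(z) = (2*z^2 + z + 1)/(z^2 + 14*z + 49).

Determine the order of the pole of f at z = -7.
2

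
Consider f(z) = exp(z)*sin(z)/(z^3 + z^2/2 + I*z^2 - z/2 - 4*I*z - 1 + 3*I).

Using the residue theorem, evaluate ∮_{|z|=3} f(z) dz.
By the residue theorem, ∮_C f(z) dz = 2πi · (sum of the residues of f at the poles inside |z| = 3).

The denominator factors as (z - 1)*(z - 1/2 - I)*(z + 2 + 2*I), so the singularities of f are simple poles at z = 1, z = 1/2 + I, z = -2 - 2*I.
  |1|² = 1 < 9 = 3², so this pole is inside the contour.
  |1/2 + I|² = 5/4 < 9 = 3², so this pole is inside the contour.
  |-2 - 2*I|² = 8 < 9 = 3², so this pole is inside the contour.

With P(z) = exp(z)*sin(z) and Q(z) = z^3 + z^2/2 + I*z^2 - z/2 - 4*I*z - 1 + 3*I, each pole is simple, so Res(f, z₀) = P(z₀)/Q'(z₀) with Q'(z) = 3*z^2 + z + 2*I*z - 1/2 - 4*I.
  Res(f, 1) = P(1)/Q'(1) = (exp(1)*sin(1))/(7/2 - 2*I) = exp(1)*(14/65 + 8*I/65)*sin(1)
  Res(f, 1/2 + I) = P(1/2 + I)/Q'(1/2 + I) = (exp(1/2 + I)*sin(1/2 + I))/(-17/4 + I) = (-68/305 - 16*I/305)*exp(1/2 + I)*sin(1/2 + I)
  Res(f, -2 - 2*I) = P(-2 - 2*I)/Q'(-2 - 2*I) = (-exp(-2 - 2*I)*sin(2 + 2*I))/(3/2 + 14*I) = (-6/793 + 56*I/793)*exp(-2 - 2*I)*sin(2 + 2*I)

Sum of residues inside C: (-68/305 - 16*I/305)*exp(1/2 + I)*sin(1/2 + I) + (-6/793 + 56*I/793)*exp(-2 - 2*I)*sin(2 + 2*I) + exp(1)*(14/65 + 8*I/65)*sin(1)
∮_C f(z) dz = 2πi · ((-68/305 - 16*I/305)*exp(1/2 + I)*sin(1/2 + I) + (-6/793 + 56*I/793)*exp(-2 - 2*I)*sin(2 + 2*I) + exp(1)*(14/65 + 8*I/65)*sin(1)) = pi*(-112/793 - 12*I/793)*exp(-2 - 2*I)*sin(2 + 2*I) + pi*(32/305 - 136*I/305)*exp(1/2 + I)*sin(1/2 + I) + exp(1)*pi*(-16/65 + 28*I/65)*sin(1)

Final answer: pi*(-112/793 - 12*I/793)*exp(-2 - 2*I)*sin(2 + 2*I) + pi*(32/305 - 136*I/305)*exp(1/2 + I)*sin(1/2 + I) + exp(1)*pi*(-16/65 + 28*I/65)*sin(1)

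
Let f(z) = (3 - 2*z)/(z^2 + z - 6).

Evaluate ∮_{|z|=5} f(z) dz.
By the residue theorem, ∮_C f(z) dz = 2πi · (sum of the residues of f at the poles inside |z| = 5).

The denominator factors as (z - 2)*(z + 3), so the singularities of f are simple poles at z = 2, z = -3.
  |2|² = 4 < 25 = 5², so this pole is inside the contour.
  |-3|² = 9 < 25 = 5², so this pole is inside the contour.

With P(z) = 3 - 2*z and Q(z) = z^2 + z - 6, each pole is simple, so Res(f, z₀) = P(z₀)/Q'(z₀) with Q'(z) = 2*z + 1.
  Res(f, 2) = P(2)/Q'(2) = (-1)/(5) = -1/5
  Res(f, -3) = P(-3)/Q'(-3) = (9)/(-5) = -9/5

Sum of residues inside C: -2
∮_C f(z) dz = 2πi · (-2) = -4*I*pi

Final answer: -4*I*pi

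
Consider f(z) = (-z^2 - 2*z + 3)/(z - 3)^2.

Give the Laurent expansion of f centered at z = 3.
Put w = z - (3), i.e. z = w + 3. The denominator is w^2, so it suffices to rewrite the numerator in powers of w.

P(z) = -z^2 - 2*z + 3
P(w + 3) = -12 - 8*w - w^2

Dividing each term by w^2:
  f = -12/w^2 - 8/w - 1

Substituting back w = z - 3:
  f(z) = -12/(z - 3)^2 - 8/(z - 3) - 1

The series is finite because the numerator is a polynomial; the negative powers form the principal part, and the coefficient of 1/(z - 3) gives Res(f, 3) = -8.

Final answer: -12/(z - 3)^2 - 8/(z - 3) - 1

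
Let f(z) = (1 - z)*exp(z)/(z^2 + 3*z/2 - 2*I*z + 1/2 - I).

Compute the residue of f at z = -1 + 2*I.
Write f(z) = P(z)/Q(z) with P(z) = (1 - z)*exp(z) and Q(z) = z^2 + 3*z/2 - 2*I*z + 1/2 - I.
The denominator factors as Q(z) = (z + 1/2)*(z + 1 - 2*I), so z = -1 + 2*I is a simple zero of Q and P is analytic there; z = -1 + 2*I is therefore a simple pole and
  Res(f, z₀) = P(z₀)/Q'(z₀).

Q'(z) = 2*z + 3/2 - 2*I, so Q'(-1 + 2*I) = -1/2 + 2*I.
P(-1 + 2*I) = (2 - 2*I)*exp(-1 + 2*I).

Res(f, -1 + 2*I) = ((2 - 2*I)*exp(-1 + 2*I))/(-1/2 + 2*I) = (-20/17 - 12*I/17)*exp(-1 + 2*I)

Final answer: (-20/17 - 12*I/17)*exp(-1 + 2*I)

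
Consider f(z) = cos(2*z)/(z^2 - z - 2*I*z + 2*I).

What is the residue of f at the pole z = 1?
Write f(z) = P(z)/Q(z) with P(z) = cos(2*z) and Q(z) = z^2 - z - 2*I*z + 2*I.
The denominator factors as Q(z) = (z - 1)*(z - 2*I), so z = 1 is a simple zero of Q and P is analytic there; z = 1 is therefore a simple pole and
  Res(f, z₀) = P(z₀)/Q'(z₀).

Q'(z) = 2*z - 1 - 2*I, so Q'(1) = 1 - 2*I.
P(1) = cos(2).

Res(f, 1) = (cos(2))/(1 - 2*I) = (1/5 + 2*I/5)*cos(2)

Final answer: (1/5 + 2*I/5)*cos(2)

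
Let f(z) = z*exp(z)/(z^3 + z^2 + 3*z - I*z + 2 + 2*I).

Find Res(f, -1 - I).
(-2/5 + I/5)*exp(-1 - I)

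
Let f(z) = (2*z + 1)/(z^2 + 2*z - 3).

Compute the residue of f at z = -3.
Write f(z) = P(z)/Q(z) with P(z) = 2*z + 1 and Q(z) = z^2 + 2*z - 3.
The denominator factors as Q(z) = (z + 3)*(z - 1), so z = -3 is a simple zero of Q and P is analytic there; z = -3 is therefore a simple pole and
  Res(f, z₀) = P(z₀)/Q'(z₀).

Q'(z) = 2*z + 2, so Q'(-3) = -4.
P(-3) = -5.

Res(f, -3) = (-5)/(-4) = 5/4

Final answer: 5/4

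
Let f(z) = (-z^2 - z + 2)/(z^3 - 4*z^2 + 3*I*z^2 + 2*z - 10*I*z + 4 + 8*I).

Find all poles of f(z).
{-2*I, 2 - I, 2}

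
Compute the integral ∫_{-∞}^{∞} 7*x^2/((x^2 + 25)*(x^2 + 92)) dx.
Let f(z) = 7*z^2/((z^2 + 25)*(z^2 + 92)). The denominator has no real zeros and deg Q - deg P = 2 ≥ 2, so the integral of f over the upper semicircle |z| = R tends to 0 as R → ∞. Closing the contour in the upper half-plane,
  ∫_{-∞}^{∞} f(x) dx = 2πi · Σ Res(f, z_k)  over the poles with Im z_k > 0.

Zeros of the denominator: z^2 + 92 = 0 gives z = ±2*sqrt(23)*I; z^2 + 25 = 0 gives z = ±5*I.
Upper half-plane: z = 5*I, z = 2*sqrt(23)*I (simple).

Each pole is a simple zero of Q(z) = z^4 + 117*z^2 + 2300, so Res(f, z₀) = P(z₀)/Q'(z₀) with P(z) = 7*z^2, Q'(z) = 4*z^3 + 234*z:
  Res(f, 5*I) = (-175)/(670*I) = 35*I/134
  Res(f, 2*sqrt(23)*I) = (-644)/(-268*sqrt(23)*I) = -7*sqrt(23)*I/67

Sum of residues: 7*I*(5 - 2*sqrt(23))/134
∫_{-∞}^{∞} f(x) dx = 2πi · (7*I*(5 - 2*sqrt(23))/134) = 7*pi*(-5 + 2*sqrt(23))/67

Final answer: 7*pi*(-5 + 2*sqrt(23))/67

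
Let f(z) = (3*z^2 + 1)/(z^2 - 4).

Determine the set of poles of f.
The singularities of f are the zeros of the denominator. Factoring,
  z^2 - 4 = (z + 2)*(z - 2)
so the candidates are z = -2, z = 2.

Check the numerator P(z) = 3*z^2 + 1 at each one:
  P(-2) = 13 ≠ 0, so z = -2 is a (simple) pole.
  P(2) = 13 ≠ 0, so z = 2 is a (simple) pole.

Poles of f: {-2, 2}

Final answer: {-2, 2}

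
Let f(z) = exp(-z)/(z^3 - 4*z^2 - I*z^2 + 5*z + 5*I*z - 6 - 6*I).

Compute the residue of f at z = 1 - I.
Write f(z) = P(z)/Q(z) with P(z) = exp(-z) and Q(z) = z^3 - 4*z^2 - I*z^2 + 5*z + 5*I*z - 6 - 6*I.
The denominator factors as Q(z) = (z - 2*I)*(z - 1 + I)*(z - 3), so z = 1 - I is a simple zero of Q and P is analytic there; z = 1 - I is therefore a simple pole and
  Res(f, z₀) = P(z₀)/Q'(z₀).

Q'(z) = 3*z^2 - 8*z - 2*I*z + 5 + 5*I, so Q'(1 - I) = -5 + 5*I.
P(1 - I) = exp(-1 + I).

Res(f, 1 - I) = (exp(-1 + I))/(-5 + 5*I) = (-1/10 - I/10)*exp(-1 + I)

Final answer: (-1/10 - I/10)*exp(-1 + I)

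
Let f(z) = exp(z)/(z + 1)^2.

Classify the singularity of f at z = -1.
pole of order 2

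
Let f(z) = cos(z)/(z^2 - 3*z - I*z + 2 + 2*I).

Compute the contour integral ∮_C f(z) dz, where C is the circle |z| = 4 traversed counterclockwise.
pi*(1 - I)*cos(1 + I) + pi*(-1 + I)*cos(2)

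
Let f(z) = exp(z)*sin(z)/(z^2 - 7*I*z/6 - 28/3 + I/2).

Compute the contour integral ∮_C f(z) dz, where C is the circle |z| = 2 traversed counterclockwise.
0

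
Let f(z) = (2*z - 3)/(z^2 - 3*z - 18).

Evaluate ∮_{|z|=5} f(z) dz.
By the residue theorem, ∮_C f(z) dz = 2πi · (sum of the residues of f at the poles inside |z| = 5).

The denominator factors as (z - 6)*(z + 3), so the singularities of f are simple poles at z = 6, z = -3.
  |6|² = 36 > 25 = 5², so this pole is outside the contour.
  |-3|² = 9 < 25 = 5², so this pole is inside the contour.

With P(z) = 2*z - 3 and Q(z) = z^2 - 3*z - 18, each pole is simple, so Res(f, z₀) = P(z₀)/Q'(z₀) with Q'(z) = 2*z - 3.
  Res(f, -3) = P(-3)/Q'(-3) = (-9)/(-9) = 1

∮_C f(z) dz = 2πi · (1) = 2*I*pi

Final answer: 2*I*pi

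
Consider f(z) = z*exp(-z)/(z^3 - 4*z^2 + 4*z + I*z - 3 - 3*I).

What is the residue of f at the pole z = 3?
Write f(z) = P(z)/Q(z) with P(z) = z*exp(-z) and Q(z) = z^3 - 4*z^2 + 4*z + I*z - 3 - 3*I.
The denominator factors as Q(z) = (z - 1 + I)*(z - 3)*(z - I), so z = 3 is a simple zero of Q and P is analytic there; z = 3 is therefore a simple pole and
  Res(f, z₀) = P(z₀)/Q'(z₀).

Q'(z) = 3*z^2 - 8*z + 4 + I, so Q'(3) = 7 + I.
P(3) = 3*exp(-3).

Res(f, 3) = (3*exp(-3))/(7 + I) = (21/50 - 3*I/50)*exp(-3)

Final answer: (21/50 - 3*I/50)*exp(-3)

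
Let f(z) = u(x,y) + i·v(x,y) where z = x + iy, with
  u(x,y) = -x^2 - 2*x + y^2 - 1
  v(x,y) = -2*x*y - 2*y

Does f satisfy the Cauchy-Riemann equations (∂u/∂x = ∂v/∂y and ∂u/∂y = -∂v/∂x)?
∂u/∂x = -2*x - 2
∂v/∂y = -2*x - 2
∂u/∂y = 2*y
∂v/∂x = -2*y
∂u/∂x = ∂v/∂y and ∂u/∂y = -∂v/∂x hold identically; f is analytic.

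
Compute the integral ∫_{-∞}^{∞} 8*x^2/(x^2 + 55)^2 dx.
Let f(z) = 8*z^2/(z^2 + 55)^2. The denominator has no real zeros and deg Q - deg P = 2 ≥ 2, so the integral of f over the upper semicircle |z| = R tends to 0 as R → ∞. Closing the contour in the upper half-plane,
  ∫_{-∞}^{∞} f(x) dx = 2πi · Σ Res(f, z_k)  over the poles with Im z_k > 0.

Zeros of the denominator: z^2 + 55 = 0 gives z = ±sqrt(55)*I.
Upper half-plane: z = sqrt(55)*I (a pole of order 2).

Write f(z) = g(z)/(z - sqrt(55)*I)^2 with g(z) = 8*z^2/(z + sqrt(55)*I)^2. For a double pole, Res(f, z₀) = g'(z₀):
  g'(z) = 16*sqrt(55)*I*z/(z + sqrt(55)*I)^3
  Res(f, sqrt(55)*I) = g'(sqrt(55)*I) = -2*sqrt(55)*I/55

∫_{-∞}^{∞} f(x) dx = 2πi · (-2*sqrt(55)*I/55) = 4*sqrt(55)*pi/55

Final answer: 4*sqrt(55)*pi/55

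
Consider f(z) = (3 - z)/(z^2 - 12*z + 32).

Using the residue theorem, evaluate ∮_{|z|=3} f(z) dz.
By the residue theorem, ∮_C f(z) dz = 2πi · (sum of the residues of f at the poles inside |z| = 3).

The denominator factors as (z - 4)*(z - 8), so the singularities of f are simple poles at z = 4, z = 8.
  |4|² = 16 > 9 = 3², so this pole is outside the contour.
  |8|² = 64 > 9 = 3², so this pole is outside the contour.

No pole lies inside the contour, so f is analytic on and inside C and the integral is 0 (Cauchy's theorem).

Final answer: 0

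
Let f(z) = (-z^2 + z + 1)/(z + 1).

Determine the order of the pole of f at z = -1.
Factor the denominator:
  z + 1 = (z + 1)

The numerator P(z) = -z^2 + z + 1 has P(-1) = -1 ≠ 0, so no factor of (z + 1) cancels.
Near z = -1 we can therefore write f(z) = g(z)/(z + 1) with g analytic at -1 and g(-1) ≠ 0 (g is just the numerator).

Hence z = -1 is a pole of order 1.

Final answer: 1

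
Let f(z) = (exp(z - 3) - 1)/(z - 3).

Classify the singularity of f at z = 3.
Let u = z - 3. The exponent is z - 3 = u, so
  f = (e^(u) - 1)/u = ((u) + (u)^2/2 + (u)^3/6 + ...)/u = 1 + (1/2)*u + (1/6)*u^2 + ...
The Laurent expansion about u = 0 has no negative powers; equivalently lim_{z→3} f(z) = 1 exists and is finite.
So the singularity is removable.

Final answer: removable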